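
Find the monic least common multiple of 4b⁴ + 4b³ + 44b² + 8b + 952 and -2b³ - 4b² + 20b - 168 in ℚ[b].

By polynomial division,
  4b⁴ + 4b³ + 44b² + 8b + 952 = (-2b + 2)(-2b³ - 4b² + 20b - 168) + (92b² - 368b + 1288)
  -2b³ - 4b² + 20b - 168 = (-(1/46)b - 3/23)(92b² - 368b + 1288) + (0)
Last nonzero remainder: 92b² - 368b + 1288. Dividing through by 92 gives the monic gcd b² - 4b + 14.
Then lcm(f, g) = f·g / gcd(f, g); expanding and making the result monic gives the answer.

b⁵ + 7b⁴ + 17b³ + 68b² + 250b + 1428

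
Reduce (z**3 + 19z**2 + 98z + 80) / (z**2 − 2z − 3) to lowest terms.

(z**2 + 18z + 80)/(z − 3)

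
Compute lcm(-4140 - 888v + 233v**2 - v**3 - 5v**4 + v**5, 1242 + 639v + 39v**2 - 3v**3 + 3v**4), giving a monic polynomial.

By polynomial division,
  v**5 - 5v**4 - v**3 + 233v**2 - 888v - 4140 = ((1/3)v - 4/3)(3v**4 - 3v**3 + 39v**2 + 639v + 1242) + (-18v**3 + 72v**2 - 450v - 2484)
  3v**4 - 3v**3 + 39v**2 + 639v + 1242 = (-(1/6)v - 1/2)(-18v**3 + 72v**2 - 450v - 2484) + (0)
Last nonzero remainder: -18v**3 + 72v**2 - 450v - 2484. Dividing through by -18 gives the monic gcd v**3 - 4v**2 + 25v + 138.
Then lcm(f, g) = f·g / gcd(f, g); expanding and making the result monic gives the answer.

-12420 - 6804v - 189v**2 + 230v**3 - 16v**4 - 2v**5 + v**6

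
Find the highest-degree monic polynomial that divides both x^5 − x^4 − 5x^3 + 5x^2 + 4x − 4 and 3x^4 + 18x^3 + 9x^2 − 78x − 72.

x^2 − x − 2

Repeated division with remainder:
  x^5 − x^4 − 5x^3 + 5x^2 + 4x − 4 = ((1/3)x − 7/3)(3x^4 + 18x^3 + 9x^2 − 78x − 72) + (34x^3 + 52x^2 − 154x − 172)
  3x^4 + 18x^3 + 9x^2 − 78x − 72 = ((3/34)x + 114/289)(34x^3 + 52x^2 − 154x − 172) + ((600/289)x^2 − (600/289)x − 1200/289)
  34x^3 + 52x^2 − 154x − 172 = ((4913/300)x + 12427/300)((600/289)x^2 − (600/289)x − 1200/289) + (0)
Last nonzero remainder: (600/289)x^2 − (600/289)x − 1200/289. Dividing through by 600/289 gives the monic gcd x^2 − x − 2.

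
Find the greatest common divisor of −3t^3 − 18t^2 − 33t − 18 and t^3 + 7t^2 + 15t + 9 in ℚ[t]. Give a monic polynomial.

Repeated division with remainder:
  −3t^3 − 18t^2 − 33t − 18 = (−3)(t^3 + 7t^2 + 15t + 9) + (3t^2 + 12t + 9)
  t^3 + 7t^2 + 15t + 9 = ((1/3)t + 1)(3t^2 + 12t + 9) + (0)
Last nonzero remainder: 3t^2 + 12t + 9. Dividing through by 3 gives the monic gcd t^2 + 4t + 3.

t^2 + 4t + 3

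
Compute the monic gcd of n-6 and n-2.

Repeated division with remainder:
  n-6 = (n-2) + (-4)
  n-2 = (-(1/4)n+1/2)(-4) + (0)
The last nonzero remainder is the constant -4, so the polynomials are coprime and gcd = 1.

1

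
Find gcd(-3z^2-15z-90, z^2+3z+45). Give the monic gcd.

1

Apply the Euclidean algorithm:
  -3z^2-15z-90 = (-3)(z^2+3z+45) + (-6z+45)
  z^2+3z+45 = (-(1/6)z-7/4)(-6z+45) + (495/4)
  -6z+45 = (-(8/165)z+4/11)(495/4) + (0)
The last nonzero remainder is the constant 495/4, so the polynomials are coprime and gcd = 1.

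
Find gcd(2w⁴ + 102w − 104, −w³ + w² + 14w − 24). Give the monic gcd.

Repeated division with remainder:
  2w⁴ + 102w − 104 = (−2w − 2)(−w³ + w² + 14w − 24) + (30w² + 82w − 152)
  −w³ + w² + 14w − 24 = (−(1/30)w + 28/225)(30w² + 82w − 152) + (−(286/225)w − 1144/225)
  30w² + 82w − 152 = (−(3375/143)w + 4275/143)(−(286/225)w − 1144/225) + (0)
Last nonzero remainder: −(286/225)w − 1144/225. Dividing through by −286/225 gives the monic gcd w + 4.

w + 4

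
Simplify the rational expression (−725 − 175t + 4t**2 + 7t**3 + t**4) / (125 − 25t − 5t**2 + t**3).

Euclidean algorithm in ℚ[t]:
  t**4 + 7t**3 + 4t**2 − 175t − 725 = (t + 12)(t**3 − 5t**2 − 25t + 125) + (89t**2 − 2225)
  t**3 − 5t**2 − 25t + 125 = ((1/89)t − 5/89)(89t**2 − 2225) + (0)
Last nonzero remainder: 89t**2 − 2225. Dividing through by 89 gives the monic gcd t**2 − 25.
Cancel t**2 − 25 from numerator and denominator to get the reduced form.

(29 + 7t + t**2)/(−5 + t)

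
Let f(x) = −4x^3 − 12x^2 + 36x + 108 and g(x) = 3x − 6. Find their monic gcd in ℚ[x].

1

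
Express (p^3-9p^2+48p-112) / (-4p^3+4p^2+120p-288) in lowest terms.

(-p^2+5p-28)/(4p^2+12p-72)

By polynomial division,
  p^3-9p^2+48p-112 = (-1/4)(-4p^3+4p^2+120p-288) + (-8p^2+78p-184)
  -4p^3+4p^2+120p-288 = ((1/2)p+35/8)(-8p^2+78p-184) + (-(517/4)p+517)
  -8p^2+78p-184 = ((32/517)p-184/517)(-(517/4)p+517) + (0)
Last nonzero remainder: -(517/4)p+517. Dividing through by -517/4 gives the monic gcd p-4.
Cancel p-4 from numerator and denominator to get the reduced form.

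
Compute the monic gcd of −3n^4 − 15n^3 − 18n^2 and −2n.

Euclidean algorithm in ℚ[n]:
  −3n^4 − 15n^3 − 18n^2 = ((3/2)n^3 + (15/2)n^2 + 9n)(−2n) + (0)
Last nonzero remainder: −2n. Dividing through by −2 gives the monic gcd n.

n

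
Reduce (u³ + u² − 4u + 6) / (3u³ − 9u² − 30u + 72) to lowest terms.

(u² − 2u + 2)/(3u² − 18u + 24)

Repeated division with remainder:
  u³ + u² − 4u + 6 = (1/3)(3u³ − 9u² − 30u + 72) + (4u² + 6u − 18)
  3u³ − 9u² − 30u + 72 = ((3/4)u − 27/8)(4u² + 6u − 18) + ((15/4)u + 45/4)
  4u² + 6u − 18 = ((16/15)u − 8/5)((15/4)u + 45/4) + (0)
Last nonzero remainder: (15/4)u + 45/4. Dividing through by 15/4 gives the monic gcd u + 3.
Cancel u + 3 from numerator and denominator to get the reduced form.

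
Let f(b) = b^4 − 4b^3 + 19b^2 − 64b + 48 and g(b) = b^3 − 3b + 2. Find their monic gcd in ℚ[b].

b − 1

Apply the Euclidean algorithm:
  b^4 − 4b^3 + 19b^2 − 64b + 48 = (b − 4)(b^3 − 3b + 2) + (22b^2 − 78b + 56)
  b^3 − 3b + 2 = ((1/22)b + 39/242)(22b^2 − 78b + 56) + ((850/121)b − 850/121)
  22b^2 − 78b + 56 = ((1331/425)b − 3388/425)((850/121)b − 850/121) + (0)
Last nonzero remainder: (850/121)b − 850/121. Dividing through by 850/121 gives the monic gcd b − 1.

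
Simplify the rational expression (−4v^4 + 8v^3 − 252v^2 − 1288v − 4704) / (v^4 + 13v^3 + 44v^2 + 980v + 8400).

Euclidean algorithm in ℚ[v]:
  −4v^4 + 8v^3 − 252v^2 − 1288v − 4704 = (−4)(v^4 + 13v^3 + 44v^2 + 980v + 8400) + (60v^3 − 76v^2 + 2632v + 28896)
  v^4 + 13v^3 + 44v^2 + 980v + 8400 = ((1/60)v + 107/450)(60v^3 − 76v^2 + 2632v + 28896) + ((4096/225)v^2 − (28672/225)v + 114688/75)
  60v^3 − 76v^2 + 2632v + 28896 = ((3375/1024)v + 9675/512)((4096/225)v^2 − (28672/225)v + 114688/75) + (0)
Last nonzero remainder: (4096/225)v^2 − (28672/225)v + 114688/75. Dividing through by 4096/225 gives the monic gcd v^2 − 7v + 84.
Cancel v^2 − 7v + 84 from numerator and denominator to get the reduced form.

(−4v^2 − 20v − 56)/(v^2 + 20v + 100)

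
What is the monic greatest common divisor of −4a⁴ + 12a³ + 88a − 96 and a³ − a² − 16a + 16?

Apply the Euclidean algorithm:
  −4a⁴ + 12a³ + 88a − 96 = (−4a + 8)(a³ − a² − 16a + 16) + (−56a² + 280a − 224)
  a³ − a² − 16a + 16 = (−(1/56)a − 1/14)(−56a² + 280a − 224) + (0)
Last nonzero remainder: −56a² + 280a − 224. Dividing through by −56 gives the monic gcd a² − 5a + 4.

a² − 5a + 4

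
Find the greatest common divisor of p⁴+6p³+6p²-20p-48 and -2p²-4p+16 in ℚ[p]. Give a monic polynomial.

p²+2p-8

Euclidean algorithm in ℚ[p]:
  p⁴+6p³+6p²-20p-48 = (-(1/2)p²-2p-3)(-2p²-4p+16) + (0)
Last nonzero remainder: -2p²-4p+16. Dividing through by -2 gives the monic gcd p²+2p-8.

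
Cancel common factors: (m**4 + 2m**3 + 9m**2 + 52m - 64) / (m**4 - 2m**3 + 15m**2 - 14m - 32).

(m**2 + 3m - 4)/(m**2 - m - 2)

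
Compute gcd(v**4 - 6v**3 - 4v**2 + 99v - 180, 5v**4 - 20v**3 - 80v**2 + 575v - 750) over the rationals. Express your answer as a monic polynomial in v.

v**2 - 7v + 15

Euclidean algorithm in ℚ[v]:
  v**4 - 6v**3 - 4v**2 + 99v - 180 = (1/5)(5v**4 - 20v**3 - 80v**2 + 575v - 750) + (-2v**3 + 12v**2 - 16v - 30)
  5v**4 - 20v**3 - 80v**2 + 575v - 750 = (-(5/2)v - 5)(-2v**3 + 12v**2 - 16v - 30) + (-60v**2 + 420v - 900)
  -2v**3 + 12v**2 - 16v - 30 = ((1/30)v + 1/30)(-60v**2 + 420v - 900) + (0)
Last nonzero remainder: -60v**2 + 420v - 900. Dividing through by -60 gives the monic gcd v**2 - 7v + 15.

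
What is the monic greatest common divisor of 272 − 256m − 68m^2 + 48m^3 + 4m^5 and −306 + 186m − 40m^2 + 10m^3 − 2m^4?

Euclidean algorithm in ℚ[m]:
  4m^5 + 48m^3 − 68m^2 − 256m + 272 = (−2m − 10)(−2m^4 + 10m^3 − 40m^2 + 186m − 306) + (68m^3 − 96m^2 + 992m − 2788)
  −2m^4 + 10m^3 − 40m^2 + 186m − 306 = (−(1/34)m + 61/578)(68m^3 − 96m^2 + 992m − 2788) + (−(200/289)m^2 − (200/289)m − 200/17)
  68m^3 − 96m^2 + 992m − 2788 = (−(4913/50)m + 11849/50)(−(200/289)m^2 − (200/289)m − 200/17) + (0)
Last nonzero remainder: −(200/289)m^2 − (200/289)m − 200/17. Dividing through by −200/289 gives the monic gcd m^2 + m + 17.

17 + m + m^2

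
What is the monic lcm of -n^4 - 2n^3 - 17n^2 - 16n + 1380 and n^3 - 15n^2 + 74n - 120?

Apply the Euclidean algorithm:
  -n^4 - 2n^3 - 17n^2 - 16n + 1380 = (-n - 17)(n^3 - 15n^2 + 74n - 120) + (-198n^2 + 1122n - 660)
  n^3 - 15n^2 + 74n - 120 = (-(1/198)n + 14/297)(-198n^2 + 1122n - 660) + ((160/9)n - 800/9)
  -198n^2 + 1122n - 660 = (-(891/80)n + 297/40)((160/9)n - 800/9) + (0)
Last nonzero remainder: (160/9)n - 800/9. Dividing through by 160/9 gives the monic gcd n - 5.
Then lcm(f, g) = f·g / gcd(f, g); expanding and making the result monic gives the answer.

n^6 - 8n^5 + 21n^4 - 106n^3 - 1132n^2 + 14184n - 33120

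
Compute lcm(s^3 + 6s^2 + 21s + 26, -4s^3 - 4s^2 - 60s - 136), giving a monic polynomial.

s^5 + 5s^4 + 32s^3 + 107s^2 + 331s + 442

By polynomial division,
  s^3 + 6s^2 + 21s + 26 = (-1/4)(-4s^3 - 4s^2 - 60s - 136) + (5s^2 + 6s - 8)
  -4s^3 - 4s^2 - 60s - 136 = (-(4/5)s + 4/25)(5s^2 + 6s - 8) + (-(1684/25)s - 3368/25)
  5s^2 + 6s - 8 = (-(125/1684)s + 25/421)(-(1684/25)s - 3368/25) + (0)
Last nonzero remainder: -(1684/25)s - 3368/25. Dividing through by -1684/25 gives the monic gcd s + 2.
Then lcm(f, g) = f·g / gcd(f, g); expanding and making the result monic gives the answer.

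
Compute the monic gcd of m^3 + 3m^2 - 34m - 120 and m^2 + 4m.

Apply the Euclidean algorithm:
  m^3 + 3m^2 - 34m - 120 = (m - 1)(m^2 + 4m) + (-30m - 120)
  m^2 + 4m = (-(1/30)m)(-30m - 120) + (0)
Last nonzero remainder: -30m - 120. Dividing through by -30 gives the monic gcd m + 4.

m + 4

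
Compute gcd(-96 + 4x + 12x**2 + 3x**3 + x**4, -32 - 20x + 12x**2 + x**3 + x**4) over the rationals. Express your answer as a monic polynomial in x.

-32 + 12x + x**3

Apply the Euclidean algorithm:
  x**4 + 3x**3 + 12x**2 + 4x - 96 = (x**4 + x**3 + 12x**2 - 20x - 32) + (2x**3 + 24x - 64)
  x**4 + x**3 + 12x**2 - 20x - 32 = ((1/2)x + 1/2)(2x**3 + 24x - 64) + (0)
Last nonzero remainder: 2x**3 + 24x - 64. Dividing through by 2 gives the monic gcd x**3 + 12x - 32.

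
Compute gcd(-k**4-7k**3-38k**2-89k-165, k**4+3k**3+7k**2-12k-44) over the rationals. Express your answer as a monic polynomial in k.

Repeated division with remainder:
  -k**4-7k**3-38k**2-89k-165 = (-1)(k**4+3k**3+7k**2-12k-44) + (-4k**3-31k**2-101k-209)
  k**4+3k**3+7k**2-12k-44 = (-(1/4)k+19/16)(-4k**3-31k**2-101k-209) + ((297/16)k**2+(891/16)k+3267/16)
  -4k**3-31k**2-101k-209 = (-(64/297)k-304/297)((297/16)k**2+(891/16)k+3267/16) + (0)
Last nonzero remainder: (297/16)k**2+(891/16)k+3267/16. Dividing through by 297/16 gives the monic gcd k**2+3k+11.

k**2+3k+11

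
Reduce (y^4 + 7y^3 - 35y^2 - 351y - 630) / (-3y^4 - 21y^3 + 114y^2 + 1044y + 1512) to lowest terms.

(-y^2 - 8y - 15)/(3y^2 + 24y + 36)

Euclidean algorithm in ℚ[y]:
  y^4 + 7y^3 - 35y^2 - 351y - 630 = (-1/3)(-3y^4 - 21y^3 + 114y^2 + 1044y + 1512) + (3y^2 - 3y - 126)
  -3y^4 - 21y^3 + 114y^2 + 1044y + 1512 = (-y^2 - 8y - 12)(3y^2 - 3y - 126) + (0)
Last nonzero remainder: 3y^2 - 3y - 126. Dividing through by 3 gives the monic gcd y^2 - y - 42.
Cancel y^2 - y - 42 from numerator and denominator to get the reduced form.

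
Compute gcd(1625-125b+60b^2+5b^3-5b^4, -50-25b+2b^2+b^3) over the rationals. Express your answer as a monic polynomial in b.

Apply the Euclidean algorithm:
  -5b^4+5b^3+60b^2-125b+1625 = (-5b+15)(b^3+2b^2-25b-50) + (-95b^2+2375)
  b^3+2b^2-25b-50 = (-(1/95)b-2/95)(-95b^2+2375) + (0)
Last nonzero remainder: -95b^2+2375. Dividing through by -95 gives the monic gcd b^2-25.

-25+b^2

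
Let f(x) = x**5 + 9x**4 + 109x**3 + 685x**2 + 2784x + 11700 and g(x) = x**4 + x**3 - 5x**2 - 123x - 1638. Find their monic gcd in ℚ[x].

x**3 + 8x**2 + 51x + 234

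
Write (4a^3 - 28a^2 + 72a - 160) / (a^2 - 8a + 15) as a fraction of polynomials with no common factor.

Repeated division with remainder:
  4a^3 - 28a^2 + 72a - 160 = (4a + 4)(a^2 - 8a + 15) + (44a - 220)
  a^2 - 8a + 15 = ((1/44)a - 3/44)(44a - 220) + (0)
Last nonzero remainder: 44a - 220. Dividing through by 44 gives the monic gcd a - 5.
Cancel a - 5 from numerator and denominator to get the reduced form.

(4a^2 - 8a + 32)/(a - 3)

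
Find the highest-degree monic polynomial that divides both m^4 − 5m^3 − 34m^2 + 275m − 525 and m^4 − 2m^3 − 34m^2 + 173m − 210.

Repeated division with remainder:
  m^4 − 5m^3 − 34m^2 + 275m − 525 = (m^4 − 2m^3 − 34m^2 + 173m − 210) + (−3m^3 + 102m − 315)
  m^4 − 2m^3 − 34m^2 + 173m − 210 = (−(1/3)m + 2/3)(−3m^3 + 102m − 315) + (0)
Last nonzero remainder: −3m^3 + 102m − 315. Dividing through by −3 gives the monic gcd m^3 − 34m + 105.

m^3 − 34m + 105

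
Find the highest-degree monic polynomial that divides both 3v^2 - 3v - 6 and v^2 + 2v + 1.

Repeated division with remainder:
  3v^2 - 3v - 6 = (3)(v^2 + 2v + 1) + (-9v - 9)
  v^2 + 2v + 1 = (-(1/9)v - 1/9)(-9v - 9) + (0)
Last nonzero remainder: -9v - 9. Dividing through by -9 gives the monic gcd v + 1.

v + 1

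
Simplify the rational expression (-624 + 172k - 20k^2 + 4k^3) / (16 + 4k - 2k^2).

(-78 + 2k - 2k^2)/(2 + k)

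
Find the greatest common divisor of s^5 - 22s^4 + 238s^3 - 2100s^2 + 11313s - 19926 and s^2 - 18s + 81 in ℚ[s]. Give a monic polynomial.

s^2 - 18s + 81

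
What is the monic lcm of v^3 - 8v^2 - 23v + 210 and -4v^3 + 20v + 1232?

v^5 - v^4 - 35v^3 - 303v^2 + 458v + 9240

Euclidean algorithm in ℚ[v]:
  v^3 - 8v^2 - 23v + 210 = (-1/4)(-4v^3 + 20v + 1232) + (-8v^2 - 18v + 518)
  -4v^3 + 20v + 1232 = ((1/2)v - 9/8)(-8v^2 - 18v + 518) + (-(1037/4)v + 7259/4)
  -8v^2 - 18v + 518 = ((32/1037)v + 296/1037)(-(1037/4)v + 7259/4) + (0)
Last nonzero remainder: -(1037/4)v + 7259/4. Dividing through by -1037/4 gives the monic gcd v - 7.
Then lcm(f, g) = f·g / gcd(f, g); expanding and making the result monic gives the answer.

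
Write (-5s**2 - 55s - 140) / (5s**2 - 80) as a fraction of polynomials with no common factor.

Repeated division with remainder:
  -5s**2 - 55s - 140 = (-1)(5s**2 - 80) + (-55s - 220)
  5s**2 - 80 = (-(1/11)s + 4/11)(-55s - 220) + (0)
Last nonzero remainder: -55s - 220. Dividing through by -55 gives the monic gcd s + 4.
Cancel s + 4 from numerator and denominator to get the reduced form.

(-s - 7)/(s - 4)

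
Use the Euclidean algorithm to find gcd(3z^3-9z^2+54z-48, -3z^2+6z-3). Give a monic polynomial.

z-1

Euclidean algorithm in ℚ[z]:
  3z^3-9z^2+54z-48 = (-z+1)(-3z^2+6z-3) + (45z-45)
  -3z^2+6z-3 = (-(1/15)z+1/15)(45z-45) + (0)
Last nonzero remainder: 45z-45. Dividing through by 45 gives the monic gcd z-1.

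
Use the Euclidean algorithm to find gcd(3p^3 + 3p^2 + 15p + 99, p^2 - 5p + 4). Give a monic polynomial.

1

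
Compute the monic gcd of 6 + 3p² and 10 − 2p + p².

By polynomial division,
  3p² + 6 = (3)(p² − 2p + 10) + (6p − 24)
  p² − 2p + 10 = ((1/6)p + 1/3)(6p − 24) + (18)
  6p − 24 = ((1/3)p − 4/3)(18) + (0)
The last nonzero remainder is the constant 18, so the polynomials are coprime and gcd = 1.

1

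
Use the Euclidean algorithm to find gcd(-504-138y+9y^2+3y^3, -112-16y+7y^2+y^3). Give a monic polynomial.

Euclidean algorithm in ℚ[y]:
  3y^3+9y^2-138y-504 = (3)(y^3+7y^2-16y-112) + (-12y^2-90y-168)
  y^3+7y^2-16y-112 = (-(1/12)y+1/24)(-12y^2-90y-168) + (-(105/4)y-105)
  -12y^2-90y-168 = ((16/35)y+8/5)(-(105/4)y-105) + (0)
Last nonzero remainder: -(105/4)y-105. Dividing through by -105/4 gives the monic gcd y+4.

4+y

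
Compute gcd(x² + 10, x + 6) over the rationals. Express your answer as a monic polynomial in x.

1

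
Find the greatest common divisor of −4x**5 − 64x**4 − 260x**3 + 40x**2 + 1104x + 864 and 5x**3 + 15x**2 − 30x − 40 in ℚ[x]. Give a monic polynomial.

x**2 − x − 2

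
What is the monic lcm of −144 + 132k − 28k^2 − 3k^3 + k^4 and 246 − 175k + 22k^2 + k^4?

By polynomial division,
  k^4 − 3k^3 − 28k^2 + 132k − 144 = (k^4 + 22k^2 − 175k + 246) + (−3k^3 − 50k^2 + 307k − 390)
  k^4 + 22k^2 − 175k + 246 = (−(1/3)k + 50/9)(−3k^3 − 50k^2 + 307k − 390) + ((3619/9)k^2 − (18095/9)k + 7238/3)
  −3k^3 − 50k^2 + 307k − 390 = (−(27/3619)k − 585/3619)((3619/9)k^2 − (18095/9)k + 7238/3) + (0)
Last nonzero remainder: (3619/9)k^2 − (18095/9)k + 7238/3. Dividing through by 3619/9 gives the monic gcd k^2 − 5k + 6.
Then lcm(f, g) = f·g / gcd(f, g); expanding and making the result monic gives the answer.

−5904 + 4692k − 632k^2 − 131k^3 − 2k^4 + 2k^5 + k^6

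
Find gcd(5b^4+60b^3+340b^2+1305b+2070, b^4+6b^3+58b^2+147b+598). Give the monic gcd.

b^2+3b+23

Apply the Euclidean algorithm:
  5b^4+60b^3+340b^2+1305b+2070 = (5)(b^4+6b^3+58b^2+147b+598) + (30b^3+50b^2+570b-920)
  b^4+6b^3+58b^2+147b+598 = ((1/30)b+13/90)(30b^3+50b^2+570b-920) + ((286/9)b^2+(286/3)b+6578/9)
  30b^3+50b^2+570b-920 = ((135/143)b-180/143)((286/9)b^2+(286/3)b+6578/9) + (0)
Last nonzero remainder: (286/9)b^2+(286/3)b+6578/9. Dividing through by 286/9 gives the monic gcd b^2+3b+23.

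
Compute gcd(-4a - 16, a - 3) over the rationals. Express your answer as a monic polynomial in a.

1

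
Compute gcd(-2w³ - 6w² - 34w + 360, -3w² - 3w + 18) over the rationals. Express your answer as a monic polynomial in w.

1

Apply the Euclidean algorithm:
  -2w³ - 6w² - 34w + 360 = ((2/3)w + 4/3)(-3w² - 3w + 18) + (-42w + 336)
  -3w² - 3w + 18 = ((1/14)w + 9/14)(-42w + 336) + (-198)
  -42w + 336 = ((7/33)w - 56/33)(-198) + (0)
The last nonzero remainder is the constant -198, so the polynomials are coprime and gcd = 1.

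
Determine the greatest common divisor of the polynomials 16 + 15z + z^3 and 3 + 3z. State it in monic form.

1 + z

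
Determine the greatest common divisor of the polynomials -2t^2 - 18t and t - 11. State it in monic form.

Repeated division with remainder:
  -2t^2 - 18t = (-2t - 40)(t - 11) + (-440)
  t - 11 = (-(1/440)t + 1/40)(-440) + (0)
The last nonzero remainder is the constant -440, so the polynomials are coprime and gcd = 1.

1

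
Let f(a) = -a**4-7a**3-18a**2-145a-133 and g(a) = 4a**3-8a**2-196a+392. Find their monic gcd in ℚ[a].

a+7

Euclidean algorithm in ℚ[a]:
  -a**4-7a**3-18a**2-145a-133 = (-(1/4)a-9/4)(4a**3-8a**2-196a+392) + (-85a**2-488a+749)
  4a**3-8a**2-196a+392 = (-(4/85)a+2632/7225)(-85a**2-488a+749) + ((122976/7225)a+860832/7225)
  -85a**2-488a+749 = (-(614125/122976)a+773075/122976)((122976/7225)a+860832/7225) + (0)
Last nonzero remainder: (122976/7225)a+860832/7225. Dividing through by 122976/7225 gives the monic gcd a+7.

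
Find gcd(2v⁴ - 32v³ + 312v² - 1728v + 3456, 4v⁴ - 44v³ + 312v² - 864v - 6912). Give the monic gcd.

v² - 6v + 72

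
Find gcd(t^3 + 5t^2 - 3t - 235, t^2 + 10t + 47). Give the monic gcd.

t^2 + 10t + 47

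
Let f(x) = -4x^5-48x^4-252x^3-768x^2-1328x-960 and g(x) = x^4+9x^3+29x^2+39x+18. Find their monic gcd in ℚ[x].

By polynomial division,
  -4x^5-48x^4-252x^3-768x^2-1328x-960 = (-4x-12)(x^4+9x^3+29x^2+39x+18) + (-28x^3-264x^2-788x-744)
  x^4+9x^3+29x^2+39x+18 = (-(1/28)x+3/196)(-28x^3-264x^2-788x-744) + ((240/49)x^2+(1200/49)x+1440/49)
  -28x^3-264x^2-788x-744 = (-(343/60)x-1519/60)((240/49)x^2+(1200/49)x+1440/49) + (0)
Last nonzero remainder: (240/49)x^2+(1200/49)x+1440/49. Dividing through by 240/49 gives the monic gcd x^2+5x+6.

x^2+5x+6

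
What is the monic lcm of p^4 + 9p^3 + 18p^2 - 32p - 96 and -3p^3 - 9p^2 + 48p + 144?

Apply the Euclidean algorithm:
  p^4 + 9p^3 + 18p^2 - 32p - 96 = (-(1/3)p - 2)(-3p^3 - 9p^2 + 48p + 144) + (16p^2 + 112p + 192)
  -3p^3 - 9p^2 + 48p + 144 = (-(3/16)p + 3/4)(16p^2 + 112p + 192) + (0)
Last nonzero remainder: 16p^2 + 112p + 192. Dividing through by 16 gives the monic gcd p^2 + 7p + 12.
Then lcm(f, g) = f·g / gcd(f, g); expanding and making the result monic gives the answer.

p^5 + 5p^4 - 18p^3 - 104p^2 + 32p + 384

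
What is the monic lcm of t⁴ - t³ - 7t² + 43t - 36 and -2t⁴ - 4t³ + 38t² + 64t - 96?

t⁶ - 2t⁵ - 18t⁴ + 62t³ + 5t² - 480t + 432

Apply the Euclidean algorithm:
  t⁴ - t³ - 7t² + 43t - 36 = (-1/2)(-2t⁴ - 4t³ + 38t² + 64t - 96) + (-3t³ + 12t² + 75t - 84)
  -2t⁴ - 4t³ + 38t² + 64t - 96 = ((2/3)t + 4)(-3t³ + 12t² + 75t - 84) + (-60t² - 180t + 240)
  -3t³ + 12t² + 75t - 84 = ((1/20)t - 7/20)(-60t² - 180t + 240) + (0)
Last nonzero remainder: -60t² - 180t + 240. Dividing through by -60 gives the monic gcd t² + 3t - 4.
Then lcm(f, g) = f·g / gcd(f, g); expanding and making the result monic gives the answer.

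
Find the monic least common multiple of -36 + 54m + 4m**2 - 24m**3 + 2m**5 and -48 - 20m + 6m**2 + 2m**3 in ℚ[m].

-72 + 90m + 35m**2 - 46m**3 - 12m**4 + 4m**5 + m**6

By polynomial division,
  2m**5 - 24m**3 + 4m**2 + 54m - 36 = (m**2 - 3m + 7)(2m**3 + 6m**2 - 20m - 48) + (-50m**2 + 50m + 300)
  2m**3 + 6m**2 - 20m - 48 = (-(1/25)m - 4/25)(-50m**2 + 50m + 300) + (0)
Last nonzero remainder: -50m**2 + 50m + 300. Dividing through by -50 gives the monic gcd m**2 - m - 6.
Then lcm(f, g) = f·g / gcd(f, g); expanding and making the result monic gives the answer.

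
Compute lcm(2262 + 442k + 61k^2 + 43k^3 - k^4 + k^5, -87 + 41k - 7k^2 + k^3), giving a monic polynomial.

Repeated division with remainder:
  k^5 - k^4 + 43k^3 + 61k^2 + 442k + 2262 = (k^2 + 6k + 44)(k^3 - 7k^2 + 41k - 87) + (210k^2 - 840k + 6090)
  k^3 - 7k^2 + 41k - 87 = ((1/210)k - 1/70)(210k^2 - 840k + 6090) + (0)
Last nonzero remainder: 210k^2 - 840k + 6090. Dividing through by 210 gives the monic gcd k^2 - 4k + 29.
Then lcm(f, g) = f·g / gcd(f, g); expanding and making the result monic gives the answer.

-6786 + 936k + 259k^2 - 68k^3 + 46k^4 - 4k^5 + k^6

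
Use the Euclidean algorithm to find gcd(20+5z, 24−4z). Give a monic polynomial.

1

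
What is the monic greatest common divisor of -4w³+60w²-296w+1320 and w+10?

1

Apply the Euclidean algorithm:
  -4w³+60w²-296w+1320 = (-4w²+100w-1296)(w+10) + (14280)
  w+10 = ((1/14280)w+1/1428)(14280) + (0)
The last nonzero remainder is the constant 14280, so the polynomials are coprime and gcd = 1.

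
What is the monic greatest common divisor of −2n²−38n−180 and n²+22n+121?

By polynomial division,
  −2n²−38n−180 = (−2)(n²+22n+121) + (6n+62)
  n²+22n+121 = ((1/6)n+35/18)(6n+62) + (4/9)
  6n+62 = ((27/2)n+279/2)(4/9) + (0)
The last nonzero remainder is the constant 4/9, so the polynomials are coprime and gcd = 1.

1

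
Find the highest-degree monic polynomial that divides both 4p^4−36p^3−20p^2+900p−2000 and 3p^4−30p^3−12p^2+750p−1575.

p^2−25

Euclidean algorithm in ℚ[p]:
  4p^4−36p^3−20p^2+900p−2000 = (4/3)(3p^4−30p^3−12p^2+750p−1575) + (4p^3−4p^2−100p+100)
  3p^4−30p^3−12p^2+750p−1575 = ((3/4)p−27/4)(4p^3−4p^2−100p+100) + (36p^2−900)
  4p^3−4p^2−100p+100 = ((1/9)p−1/9)(36p^2−900) + (0)
Last nonzero remainder: 36p^2−900. Dividing through by 36 gives the monic gcd p^2−25.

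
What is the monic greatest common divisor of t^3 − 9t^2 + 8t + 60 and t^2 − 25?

Euclidean algorithm in ℚ[t]:
  t^3 − 9t^2 + 8t + 60 = (t − 9)(t^2 − 25) + (33t − 165)
  t^2 − 25 = ((1/33)t + 5/33)(33t − 165) + (0)
Last nonzero remainder: 33t − 165. Dividing through by 33 gives the monic gcd t − 5.

t − 5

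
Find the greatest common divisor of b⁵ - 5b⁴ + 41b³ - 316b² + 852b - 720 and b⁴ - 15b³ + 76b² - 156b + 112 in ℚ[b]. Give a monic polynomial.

b³ - 8b² + 20b - 16

Euclidean algorithm in ℚ[b]:
  b⁵ - 5b⁴ + 41b³ - 316b² + 852b - 720 = (b + 10)(b⁴ - 15b³ + 76b² - 156b + 112) + (115b³ - 920b² + 2300b - 1840)
  b⁴ - 15b³ + 76b² - 156b + 112 = ((1/115)b - 7/115)(115b³ - 920b² + 2300b - 1840) + (0)
Last nonzero remainder: 115b³ - 920b² + 2300b - 1840. Dividing through by 115 gives the monic gcd b³ - 8b² + 20b - 16.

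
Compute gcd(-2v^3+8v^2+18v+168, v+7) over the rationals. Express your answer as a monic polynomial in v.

Repeated division with remainder:
  -2v^3+8v^2+18v+168 = (-2v^2+22v-136)(v+7) + (1120)
  v+7 = ((1/1120)v+1/160)(1120) + (0)
The last nonzero remainder is the constant 1120, so the polynomials are coprime and gcd = 1.

1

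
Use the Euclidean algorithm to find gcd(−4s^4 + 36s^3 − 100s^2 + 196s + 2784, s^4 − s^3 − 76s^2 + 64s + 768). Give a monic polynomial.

s^2 − 5s − 24

Apply the Euclidean algorithm:
  −4s^4 + 36s^3 − 100s^2 + 196s + 2784 = (−4)(s^4 − s^3 − 76s^2 + 64s + 768) + (32s^3 − 404s^2 + 452s + 5856)
  s^4 − s^3 − 76s^2 + 64s + 768 = ((1/32)s + 93/256)(32s^3 − 404s^2 + 452s + 5856) + ((3625/64)s^2 − (18125/64)s − 10875/8)
  32s^3 − 404s^2 + 452s + 5856 = ((2048/3625)s − 15616/3625)((3625/64)s^2 − (18125/64)s − 10875/8) + (0)
Last nonzero remainder: (3625/64)s^2 − (18125/64)s − 10875/8. Dividing through by 3625/64 gives the monic gcd s^2 − 5s − 24.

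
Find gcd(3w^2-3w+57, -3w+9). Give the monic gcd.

1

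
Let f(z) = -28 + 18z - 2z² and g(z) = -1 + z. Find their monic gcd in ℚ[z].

1

Apply the Euclidean algorithm:
  -2z² + 18z - 28 = (-2z + 16)(z - 1) + (-12)
  z - 1 = (-(1/12)z + 1/12)(-12) + (0)
The last nonzero remainder is the constant -12, so the polynomials are coprime and gcd = 1.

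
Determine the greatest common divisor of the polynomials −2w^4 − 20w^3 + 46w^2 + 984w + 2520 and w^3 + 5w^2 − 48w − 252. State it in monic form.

Repeated division with remainder:
  −2w^4 − 20w^3 + 46w^2 + 984w + 2520 = (−2w − 10)(w^3 + 5w^2 − 48w − 252) + (0)
The last nonzero remainder w^3 + 5w^2 − 48w − 252 is already monic.

w^3 + 5w^2 − 48w − 252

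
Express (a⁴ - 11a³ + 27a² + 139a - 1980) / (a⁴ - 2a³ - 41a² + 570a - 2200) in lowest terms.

(a² - 4a - 45)/(a² + 5a - 50)

Apply the Euclidean algorithm:
  a⁴ - 11a³ + 27a² + 139a - 1980 = (a⁴ - 2a³ - 41a² + 570a - 2200) + (-9a³ + 68a² - 431a + 220)
  a⁴ - 2a³ - 41a² + 570a - 2200 = (-(1/9)a - 50/81)(-9a³ + 68a² - 431a + 220) + (-(3800/81)a² + (26600/81)a - 167200/81)
  -9a³ + 68a² - 431a + 220 = ((729/3800)a - 81/760)(-(3800/81)a² + (26600/81)a - 167200/81) + (0)
Last nonzero remainder: -(3800/81)a² + (26600/81)a - 167200/81. Dividing through by -3800/81 gives the monic gcd a² - 7a + 44.
Cancel a² - 7a + 44 from numerator and denominator to get the reduced form.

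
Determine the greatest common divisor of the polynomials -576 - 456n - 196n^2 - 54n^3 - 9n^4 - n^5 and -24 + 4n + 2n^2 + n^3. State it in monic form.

Euclidean algorithm in ℚ[n]:
  -n^5 - 9n^4 - 54n^3 - 196n^2 - 456n - 576 = (-n^2 - 7n - 36)(n^3 + 2n^2 + 4n - 24) + (-120n^2 - 480n - 1440)
  n^3 + 2n^2 + 4n - 24 = (-(1/120)n + 1/60)(-120n^2 - 480n - 1440) + (0)
Last nonzero remainder: -120n^2 - 480n - 1440. Dividing through by -120 gives the monic gcd n^2 + 4n + 12.

12 + 4n + n^2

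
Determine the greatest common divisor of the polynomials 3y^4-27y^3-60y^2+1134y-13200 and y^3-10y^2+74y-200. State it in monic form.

y^2-6y+50

Euclidean algorithm in ℚ[y]:
  3y^4-27y^3-60y^2+1134y-13200 = (3y+3)(y^3-10y^2+74y-200) + (-252y^2+1512y-12600)
  y^3-10y^2+74y-200 = (-(1/252)y+1/63)(-252y^2+1512y-12600) + (0)
Last nonzero remainder: -252y^2+1512y-12600. Dividing through by -252 gives the monic gcd y^2-6y+50.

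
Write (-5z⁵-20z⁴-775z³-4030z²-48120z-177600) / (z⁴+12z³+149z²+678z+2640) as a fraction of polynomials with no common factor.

(-5z³+10z²-435z-2220)/(z²+6z+33)

By polynomial division,
  -5z⁵-20z⁴-775z³-4030z²-48120z-177600 = (-5z+40)(z⁴+12z³+149z²+678z+2640) + (-510z³-6600z²-62040z-283200)
  z⁴+12z³+149z²+678z+2640 = (-(1/510)z+8/4335)(-510z³-6600z²-62040z-283200) + ((11425/289)z²+(68550/289)z+914000/289)
  -510z³-6600z²-62040z-283200 = (-(29478/2285)z-204612/2285)((11425/289)z²+(68550/289)z+914000/289) + (0)
Last nonzero remainder: (11425/289)z²+(68550/289)z+914000/289. Dividing through by 11425/289 gives the monic gcd z²+6z+80.
Cancel z²+6z+80 from numerator and denominator to get the reduced form.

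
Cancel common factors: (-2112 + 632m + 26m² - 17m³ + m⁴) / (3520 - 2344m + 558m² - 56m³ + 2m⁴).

(6 + m)/(-10 + 2m)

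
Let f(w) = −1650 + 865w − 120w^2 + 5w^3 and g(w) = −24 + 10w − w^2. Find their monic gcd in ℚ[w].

1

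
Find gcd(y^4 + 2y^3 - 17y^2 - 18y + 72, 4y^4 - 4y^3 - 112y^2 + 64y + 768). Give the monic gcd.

Apply the Euclidean algorithm:
  y^4 + 2y^3 - 17y^2 - 18y + 72 = (1/4)(4y^4 - 4y^3 - 112y^2 + 64y + 768) + (3y^3 + 11y^2 - 34y - 120)
  4y^4 - 4y^3 - 112y^2 + 64y + 768 = ((4/3)y - 56/9)(3y^3 + 11y^2 - 34y - 120) + ((16/9)y^2 + (112/9)y + 64/3)
  3y^3 + 11y^2 - 34y - 120 = ((27/16)y - 45/8)((16/9)y^2 + (112/9)y + 64/3) + (0)
Last nonzero remainder: (16/9)y^2 + (112/9)y + 64/3. Dividing through by 16/9 gives the monic gcd y^2 + 7y + 12.

y^2 + 7y + 12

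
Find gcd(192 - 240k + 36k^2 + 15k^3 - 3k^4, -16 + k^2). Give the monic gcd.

Euclidean algorithm in ℚ[k]:
  -3k^4 + 15k^3 + 36k^2 - 240k + 192 = (-3k^2 + 15k - 12)(k^2 - 16) + (0)
The last nonzero remainder k^2 - 16 is already monic.

-16 + k^2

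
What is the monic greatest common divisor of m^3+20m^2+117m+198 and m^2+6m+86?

By polynomial division,
  m^3+20m^2+117m+198 = (m+14)(m^2+6m+86) + (-53m-1006)
  m^2+6m+86 = (-(1/53)m+688/2809)(-53m-1006) + (933702/2809)
  -53m-1006 = (-(148877/933702)m-1412927/466851)(933702/2809) + (0)
The last nonzero remainder is the constant 933702/2809, so the polynomials are coprime and gcd = 1.

1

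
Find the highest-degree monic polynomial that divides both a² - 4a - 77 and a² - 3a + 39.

Repeated division with remainder:
  a² - 4a - 77 = (a² - 3a + 39) + (-a - 116)
  a² - 3a + 39 = (-a + 119)(-a - 116) + (13843)
  -a - 116 = (-(1/13843)a - 116/13843)(13843) + (0)
The last nonzero remainder is the constant 13843, so the polynomials are coprime and gcd = 1.

1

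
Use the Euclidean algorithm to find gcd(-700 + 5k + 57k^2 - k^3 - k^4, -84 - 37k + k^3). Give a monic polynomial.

Euclidean algorithm in ℚ[k]:
  -k^4 - k^3 + 57k^2 + 5k - 700 = (-k - 1)(k^3 - 37k - 84) + (20k^2 - 116k - 784)
  k^3 - 37k - 84 = ((1/20)k + 29/100)(20k^2 - 116k - 784) + ((896/25)k + 3584/25)
  20k^2 - 116k - 784 = ((125/224)k - 175/32)((896/25)k + 3584/25) + (0)
Last nonzero remainder: (896/25)k + 3584/25. Dividing through by 896/25 gives the monic gcd k + 4.

4 + k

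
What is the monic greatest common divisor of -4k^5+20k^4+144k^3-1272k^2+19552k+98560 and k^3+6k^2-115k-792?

k^2-3k-88

Repeated division with remainder:
  -4k^5+20k^4+144k^3-1272k^2+19552k+98560 = (-4k^2+44k-580)(k^3+6k^2-115k-792) + (4100k^2-12300k-360800)
  k^3+6k^2-115k-792 = ((1/4100)k+9/4100)(4100k^2-12300k-360800) + (0)
Last nonzero remainder: 4100k^2-12300k-360800. Dividing through by 4100 gives the monic gcd k^2-3k-88.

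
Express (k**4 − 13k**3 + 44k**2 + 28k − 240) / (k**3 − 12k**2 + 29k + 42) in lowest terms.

(k**3 − 7k**2 + 2k + 40)/(k**2 − 6k − 7)

Apply the Euclidean algorithm:
  k**4 − 13k**3 + 44k**2 + 28k − 240 = (k − 1)(k**3 − 12k**2 + 29k + 42) + (3k**2 + 15k − 198)
  k**3 − 12k**2 + 29k + 42 = ((1/3)k − 17/3)(3k**2 + 15k − 198) + (180k − 1080)
  3k**2 + 15k − 198 = ((1/60)k + 11/60)(180k − 1080) + (0)
Last nonzero remainder: 180k − 1080. Dividing through by 180 gives the monic gcd k − 6.
Cancel k − 6 from numerator and denominator to get the reduced form.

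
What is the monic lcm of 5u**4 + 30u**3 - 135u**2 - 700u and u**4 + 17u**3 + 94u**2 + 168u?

Repeated division with remainder:
  5u**4 + 30u**3 - 135u**2 - 700u = (5)(u**4 + 17u**3 + 94u**2 + 168u) + (-55u**3 - 605u**2 - 1540u)
  u**4 + 17u**3 + 94u**2 + 168u = (-(1/55)u - 6/55)(-55u**3 - 605u**2 - 1540u) + (0)
Last nonzero remainder: -55u**3 - 605u**2 - 1540u. Dividing through by -55 gives the monic gcd u**3 + 11u**2 + 28u.
Then lcm(f, g) = f·g / gcd(f, g); expanding and making the result monic gives the answer.

u**5 + 12u**4 + 9u**3 - 302u**2 - 840u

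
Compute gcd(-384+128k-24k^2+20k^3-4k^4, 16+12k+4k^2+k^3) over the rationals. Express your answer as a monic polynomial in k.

8+2k+k^2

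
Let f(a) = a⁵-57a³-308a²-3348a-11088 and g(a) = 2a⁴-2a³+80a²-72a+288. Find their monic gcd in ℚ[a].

a²+36

Apply the Euclidean algorithm:
  a⁵-57a³-308a²-3348a-11088 = ((1/2)a+1/2)(2a⁴-2a³+80a²-72a+288) + (-96a³-312a²-3456a-11232)
  2a⁴-2a³+80a²-72a+288 = (-(1/48)a+17/192)(-96a³-312a²-3456a-11232) + ((285/8)a²+2565/2)
  -96a³-312a²-3456a-11232 = (-(256/95)a-832/95)((285/8)a²+2565/2) + (0)
Last nonzero remainder: (285/8)a²+2565/2. Dividing through by 285/8 gives the monic gcd a²+36.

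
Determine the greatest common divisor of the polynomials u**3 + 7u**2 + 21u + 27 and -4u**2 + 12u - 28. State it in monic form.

1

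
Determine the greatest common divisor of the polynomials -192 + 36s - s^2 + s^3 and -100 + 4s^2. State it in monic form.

1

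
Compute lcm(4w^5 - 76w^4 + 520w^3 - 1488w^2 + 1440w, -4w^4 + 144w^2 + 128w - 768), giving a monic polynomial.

w^7 - 11w^6 - 6w^5 + 364w^4 - 536w^3 - 3072w^2 + 5760w

By polynomial division,
  4w^5 - 76w^4 + 520w^3 - 1488w^2 + 1440w = (-w + 19)(-4w^4 + 144w^2 + 128w - 768) + (664w^3 - 4096w^2 - 1760w + 14592)
  -4w^4 + 144w^2 + 128w - 768 = (-(1/166)w - 256/6889)(664w^3 - 4096w^2 - 1760w + 14592) + (-(129600/6889)w^2 + (1036800/6889)w - 1555200/6889)
  664w^3 - 4096w^2 - 1760w + 14592 = (-(571787/16200)w - 130891/2025)(-(129600/6889)w^2 + (1036800/6889)w - 1555200/6889) + (0)
Last nonzero remainder: -(129600/6889)w^2 + (1036800/6889)w - 1555200/6889. Dividing through by -129600/6889 gives the monic gcd w^2 - 8w + 12.
Then lcm(f, g) = f·g / gcd(f, g); expanding and making the result monic gives the answer.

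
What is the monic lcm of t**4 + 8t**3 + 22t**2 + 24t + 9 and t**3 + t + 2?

t**6 + 7t**5 + 16t**4 + 18t**3 + 29t**2 + 39t + 18

By polynomial division,
  t**4 + 8t**3 + 22t**2 + 24t + 9 = (t + 8)(t**3 + t + 2) + (21t**2 + 14t - 7)
  t**3 + t + 2 = ((1/21)t - 2/63)(21t**2 + 14t - 7) + ((16/9)t + 16/9)
  21t**2 + 14t - 7 = ((189/16)t - 63/16)((16/9)t + 16/9) + (0)
Last nonzero remainder: (16/9)t + 16/9. Dividing through by 16/9 gives the monic gcd t + 1.
Then lcm(f, g) = f·g / gcd(f, g); expanding and making the result monic gives the answer.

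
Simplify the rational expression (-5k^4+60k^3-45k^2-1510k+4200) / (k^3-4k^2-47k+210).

Euclidean algorithm in ℚ[k]:
  -5k^4+60k^3-45k^2-1510k+4200 = (-5k+40)(k^3-4k^2-47k+210) + (-120k^2+1420k-4200)
  k^3-4k^2-47k+210 = (-(1/120)k-47/720)(-120k^2+1420k-4200) + ((385/36)k-385/6)
  -120k^2+1420k-4200 = (-(864/77)k+720/11)((385/36)k-385/6) + (0)
Last nonzero remainder: (385/36)k-385/6. Dividing through by 385/36 gives the monic gcd k-6.
Cancel k-6 from numerator and denominator to get the reduced form.

(-5k^3+30k^2+135k-700)/(k^2+2k-35)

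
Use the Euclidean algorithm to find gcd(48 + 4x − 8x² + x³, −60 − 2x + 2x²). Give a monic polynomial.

−6 + x

Apply the Euclidean algorithm:
  x³ − 8x² + 4x + 48 = ((1/2)x − 7/2)(2x² − 2x − 60) + (27x − 162)
  2x² − 2x − 60 = ((2/27)x + 10/27)(27x − 162) + (0)
Last nonzero remainder: 27x − 162. Dividing through by 27 gives the monic gcd x − 6.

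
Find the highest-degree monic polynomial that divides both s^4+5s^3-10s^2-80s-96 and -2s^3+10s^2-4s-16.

Apply the Euclidean algorithm:
  s^4+5s^3-10s^2-80s-96 = (-(1/2)s-5)(-2s^3+10s^2-4s-16) + (38s^2-108s-176)
  -2s^3+10s^2-4s-16 = (-(1/19)s+41/361)(38s^2-108s-176) + (-(360/361)s+1440/361)
  38s^2-108s-176 = (-(6859/180)s-3971/90)(-(360/361)s+1440/361) + (0)
Last nonzero remainder: -(360/361)s+1440/361. Dividing through by -360/361 gives the monic gcd s-4.

s-4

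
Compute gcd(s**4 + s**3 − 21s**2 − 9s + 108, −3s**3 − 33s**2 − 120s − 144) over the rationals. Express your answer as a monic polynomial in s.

s**2 + 7s + 12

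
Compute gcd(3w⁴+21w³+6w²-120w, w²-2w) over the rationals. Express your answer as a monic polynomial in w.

Euclidean algorithm in ℚ[w]:
  3w⁴+21w³+6w²-120w = (3w²+27w+60)(w²-2w) + (0)
The last nonzero remainder w²-2w is already monic.

w²-2w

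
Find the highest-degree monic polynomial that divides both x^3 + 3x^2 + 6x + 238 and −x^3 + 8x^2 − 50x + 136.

x^2 − 4x + 34

Apply the Euclidean algorithm:
  x^3 + 3x^2 + 6x + 238 = (−1)(−x^3 + 8x^2 − 50x + 136) + (11x^2 − 44x + 374)
  −x^3 + 8x^2 − 50x + 136 = (−(1/11)x + 4/11)(11x^2 − 44x + 374) + (0)
Last nonzero remainder: 11x^2 − 44x + 374. Dividing through by 11 gives the monic gcd x^2 − 4x + 34.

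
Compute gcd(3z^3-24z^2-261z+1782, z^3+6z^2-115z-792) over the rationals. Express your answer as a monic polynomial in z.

By polynomial division,
  3z^3-24z^2-261z+1782 = (3)(z^3+6z^2-115z-792) + (-42z^2+84z+4158)
  z^3+6z^2-115z-792 = (-(1/42)z-4/21)(-42z^2+84z+4158) + (0)
Last nonzero remainder: -42z^2+84z+4158. Dividing through by -42 gives the monic gcd z^2-2z-99.

z^2-2z-99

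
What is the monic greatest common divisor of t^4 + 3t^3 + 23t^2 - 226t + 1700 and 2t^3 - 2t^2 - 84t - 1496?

t^2 + 10t + 68

Euclidean algorithm in ℚ[t]:
  t^4 + 3t^3 + 23t^2 - 226t + 1700 = ((1/2)t + 2)(2t^3 - 2t^2 - 84t - 1496) + (69t^2 + 690t + 4692)
  2t^3 - 2t^2 - 84t - 1496 = ((2/69)t - 22/69)(69t^2 + 690t + 4692) + (0)
Last nonzero remainder: 69t^2 + 690t + 4692. Dividing through by 69 gives the monic gcd t^2 + 10t + 68.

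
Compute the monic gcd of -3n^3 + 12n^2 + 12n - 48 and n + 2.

n + 2

Euclidean algorithm in ℚ[n]:
  -3n^3 + 12n^2 + 12n - 48 = (-3n^2 + 18n - 24)(n + 2) + (0)
The last nonzero remainder n + 2 is already monic.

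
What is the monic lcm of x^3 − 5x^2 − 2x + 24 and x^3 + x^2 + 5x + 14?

x^5 − 6x^4 + 10x^3 − 9x^2 − 38x + 168

Repeated division with remainder:
  x^3 − 5x^2 − 2x + 24 = (x^3 + x^2 + 5x + 14) + (−6x^2 − 7x + 10)
  x^3 + x^2 + 5x + 14 = (−(1/6)x + 1/36)(−6x^2 − 7x + 10) + ((247/36)x + 247/18)
  −6x^2 − 7x + 10 = (−(216/247)x + 180/247)((247/36)x + 247/18) + (0)
Last nonzero remainder: (247/36)x + 247/18. Dividing through by 247/36 gives the monic gcd x + 2.
Then lcm(f, g) = f·g / gcd(f, g); expanding and making the result monic gives the answer.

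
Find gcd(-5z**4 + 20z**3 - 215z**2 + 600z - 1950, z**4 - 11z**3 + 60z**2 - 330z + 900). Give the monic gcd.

z**2 + 30

Euclidean algorithm in ℚ[z]:
  -5z**4 + 20z**3 - 215z**2 + 600z - 1950 = (-5)(z**4 - 11z**3 + 60z**2 - 330z + 900) + (-35z**3 + 85z**2 - 1050z + 2550)
  z**4 - 11z**3 + 60z**2 - 330z + 900 = (-(1/35)z + 12/49)(-35z**3 + 85z**2 - 1050z + 2550) + ((450/49)z**2 + 13500/49)
  -35z**3 + 85z**2 - 1050z + 2550 = (-(343/90)z + 833/90)((450/49)z**2 + 13500/49) + (0)
Last nonzero remainder: (450/49)z**2 + 13500/49. Dividing through by 450/49 gives the monic gcd z**2 + 30.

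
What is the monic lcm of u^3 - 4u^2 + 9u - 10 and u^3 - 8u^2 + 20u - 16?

u^5 - 10u^4 + 41u^3 - 96u^2 + 132u - 80

By polynomial division,
  u^3 - 4u^2 + 9u - 10 = (u^3 - 8u^2 + 20u - 16) + (4u^2 - 11u + 6)
  u^3 - 8u^2 + 20u - 16 = ((1/4)u - 21/16)(4u^2 - 11u + 6) + ((65/16)u - 65/8)
  4u^2 - 11u + 6 = ((64/65)u - 48/65)((65/16)u - 65/8) + (0)
Last nonzero remainder: (65/16)u - 65/8. Dividing through by 65/16 gives the monic gcd u - 2.
Then lcm(f, g) = f·g / gcd(f, g); expanding and making the result monic gives the answer.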